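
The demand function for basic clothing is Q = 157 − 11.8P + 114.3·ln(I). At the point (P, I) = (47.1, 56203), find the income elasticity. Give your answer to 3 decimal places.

At P = 47.1, I = 56203: Q = 851.288.
Holding P constant, ∂Q/∂I = 114.3/I = 0.0020337.
η_I = (∂Q/∂I)·(I/Q) = 0.0020337 × (56203/851.288) = 0.134.

0.134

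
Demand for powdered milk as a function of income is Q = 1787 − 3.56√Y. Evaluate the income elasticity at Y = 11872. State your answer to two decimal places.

At Y = 11872: Q = 1399.107.
dQ/dY = -3.56/(2√Y) = -0.0163365 at this income.
η = (dQ/dY)·(Y/Q) = -0.0163365 × (11872/1399.107) = -0.14.

-0.14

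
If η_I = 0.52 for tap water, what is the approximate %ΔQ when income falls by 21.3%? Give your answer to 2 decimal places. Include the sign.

%ΔQ ≈ η × %ΔI = 0.52 × (-21.3%) = -11.08%.

-11.08%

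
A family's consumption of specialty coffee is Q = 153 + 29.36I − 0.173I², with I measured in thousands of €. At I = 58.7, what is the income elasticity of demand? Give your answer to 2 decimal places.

0.41

At I = 58.7: Q = 1280.3276.
dQ/dI = 29.36 − 0.346I = 9.04980.
η = (dQ/dI)·(I/Q) = 9.04980 × (58.7/1280.3276) = 0.41.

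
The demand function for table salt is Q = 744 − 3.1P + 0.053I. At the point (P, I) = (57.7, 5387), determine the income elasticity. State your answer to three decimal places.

0.336

At P = 57.7, I = 5387: Q = 850.641.
Holding P constant, ∂Q/∂I = 0.053.
η_I = (∂Q/∂I)·(I/Q) = 0.053 × (5387/850.641) = 0.336.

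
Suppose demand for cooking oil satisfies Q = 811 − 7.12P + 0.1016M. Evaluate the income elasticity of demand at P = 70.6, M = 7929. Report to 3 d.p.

0.723

At P = 70.6, M = 7929: Q = 1113.914.
Holding P constant, ∂Q/∂M = 0.1016.
η_M = (∂Q/∂M)·(M/Q) = 0.1016 × (7929/1113.914) = 0.723.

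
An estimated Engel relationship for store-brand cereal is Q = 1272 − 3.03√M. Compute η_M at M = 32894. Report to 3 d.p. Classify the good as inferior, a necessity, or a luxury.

-0.380 (inferior good)

At M = 32894: Q = 722.458.
dQ/dM = -3.03/(2√M) = -0.00835323 at this income.
η = (dQ/dM)·(M/Q) = -0.00835323 × (32894/722.458) = -0.380.
Since η < 0, the good is an inferior good.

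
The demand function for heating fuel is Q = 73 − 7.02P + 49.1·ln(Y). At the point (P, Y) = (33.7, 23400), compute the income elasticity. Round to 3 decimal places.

0.149

At P = 33.7, Y = 23400: Q = 330.396.
Holding P constant, ∂Q/∂Y = 49.1/Y = 0.00209829.
η_Y = (∂Q/∂Y)·(Y/Q) = 0.00209829 × (23400/330.396) = 0.149.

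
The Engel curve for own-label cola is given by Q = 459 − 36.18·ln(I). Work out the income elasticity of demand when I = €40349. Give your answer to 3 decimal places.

At I = 40349: Q = 75.299.
dQ/dI = -36.18/I = -0.000896676 at this income.
η = (dQ/dI)·(I/Q) = -0.000896676 × (40349/75.299) = -0.480.

-0.480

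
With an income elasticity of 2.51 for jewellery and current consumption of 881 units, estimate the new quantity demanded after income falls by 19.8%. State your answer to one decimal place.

443.2

%ΔQ ≈ η × %ΔI = 2.51 × (-19.8%) = -49.698%.
New Q ≈ 881 × (1 − 0.49698) = 443.2.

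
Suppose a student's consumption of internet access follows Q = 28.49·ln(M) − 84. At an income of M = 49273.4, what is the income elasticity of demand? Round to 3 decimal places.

0.127

At M = 49273.4: Q = 223.838.
dQ/dM = 28.49/M = 0.000578202 at this income.
η = (dQ/dM)·(M/Q) = 0.000578202 × (49273.4/223.838) = 0.127.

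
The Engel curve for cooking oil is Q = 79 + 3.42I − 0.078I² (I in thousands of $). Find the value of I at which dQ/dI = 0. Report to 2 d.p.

21.92

dQ/dI = 3.42 − 0.156I.
The good is inferior where dQ/dI < 0. Setting dQ/dI = 0 gives I = 3.42 / 0.156 = 21.92.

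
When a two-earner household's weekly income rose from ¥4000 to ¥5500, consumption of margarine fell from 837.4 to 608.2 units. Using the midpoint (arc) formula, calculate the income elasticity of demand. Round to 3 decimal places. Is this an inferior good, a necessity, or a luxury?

ΔQ = 608.2 − 837.4 = -229.2; midpoint Q̄ = (837.4 + 608.2)/2 = 722.8.
ΔI = 5500 − 4000 = 1500; midpoint Ī = (4000 + 5500)/2 = 4750.
η = (ΔQ/Q̄) ÷ (ΔI/Ī) = (-229.2/722.8) ÷ (1500/4750) = -1.004.
η < 0 ⇒ inferior good.

-1.004 (inferior good)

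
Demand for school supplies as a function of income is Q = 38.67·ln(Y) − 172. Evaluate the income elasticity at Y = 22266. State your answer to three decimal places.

At Y = 22266: Q = 215.118.
dQ/dY = 38.67/Y = 0.00173673 at this income.
η = (dQ/dY)·(Y/Q) = 0.00173673 × (22266/215.118) = 0.180.

0.180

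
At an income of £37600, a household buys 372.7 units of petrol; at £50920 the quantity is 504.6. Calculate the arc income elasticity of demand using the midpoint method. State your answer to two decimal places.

ΔQ = 504.6 − 372.7 = 131.9; midpoint Q̄ = (372.7 + 504.6)/2 = 438.65.
ΔI = 50920 − 37600 = 13320; midpoint Ī = (37600 + 50920)/2 = 44260.
η = (ΔQ/Q̄) ÷ (ΔI/Ī) = (131.9/438.65) ÷ (13320/44260) = 1.00.

1.00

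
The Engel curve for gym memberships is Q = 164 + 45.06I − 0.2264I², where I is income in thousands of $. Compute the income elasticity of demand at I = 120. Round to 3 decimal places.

At I = 120: Q = 2311.0400.
dQ/dI = 45.06 − 0.4528I = -9.27600.
η = (dQ/dI)·(I/Q) = -9.27600 × (120/2311.0400) = -0.482.

-0.482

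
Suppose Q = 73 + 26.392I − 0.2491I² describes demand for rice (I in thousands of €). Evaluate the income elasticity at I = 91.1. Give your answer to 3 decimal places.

At I = 91.1: Q = 409.9780.
dQ/dI = 26.392 − 0.4982I = -18.99402.
η = (dQ/dI)·(I/Q) = -18.99402 × (91.1/409.9780) = -4.221.

-4.221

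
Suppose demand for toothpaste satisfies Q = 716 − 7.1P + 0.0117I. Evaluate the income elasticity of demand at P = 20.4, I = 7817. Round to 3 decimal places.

At P = 20.4, I = 7817: Q = 662.619.
Holding P constant, ∂Q/∂I = 0.0117.
η_I = (∂Q/∂I)·(I/Q) = 0.0117 × (7817/662.619) = 0.138.

0.138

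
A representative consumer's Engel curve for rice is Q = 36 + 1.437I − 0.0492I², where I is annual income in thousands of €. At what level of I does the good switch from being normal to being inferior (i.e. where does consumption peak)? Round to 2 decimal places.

14.60

dQ/dI = 1.437 − 0.0984I.
The good is inferior where dQ/dI < 0. Setting dQ/dI = 0 gives I = 1.437 / 0.0984 = 14.60.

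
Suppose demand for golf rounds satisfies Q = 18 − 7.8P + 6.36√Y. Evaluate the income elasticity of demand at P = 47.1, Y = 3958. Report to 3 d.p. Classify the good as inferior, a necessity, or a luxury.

At P = 47.1, Y = 3958: Q = 50.744.
Holding P constant, ∂Q/∂Y = 6.36/(2√Y) = 0.0505463.
η_Y = (∂Q/∂Y)·(Y/Q) = 0.0505463 × (3958/50.744) = 3.943.
Since η > 1, this is a luxury.

3.943 (luxury)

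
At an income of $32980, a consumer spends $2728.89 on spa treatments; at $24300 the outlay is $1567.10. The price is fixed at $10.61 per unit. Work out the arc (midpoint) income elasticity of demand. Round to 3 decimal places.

With a constant price, Q₁ = 2728.89/10.61 = 257.200 and Q₂ = 1567.10/10.61 = 147.700 (equivalently, work directly with expenditure since P cancels).
Midpoint %ΔQ = (1567.10 − 2728.89)/2148.00 = -0.54087; midpoint %ΔI = (24300 − 32980)/28640 = -0.30307.
η = -0.54087 / -0.30307 = 1.785.

1.785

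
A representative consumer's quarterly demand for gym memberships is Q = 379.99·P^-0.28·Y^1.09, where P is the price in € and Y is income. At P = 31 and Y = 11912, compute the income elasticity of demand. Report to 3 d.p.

1.090

For a multiplicative demand Q = A·P^α·Y^β, the income elasticity is β everywhere.
Here β = 1.09, so η = 1.090.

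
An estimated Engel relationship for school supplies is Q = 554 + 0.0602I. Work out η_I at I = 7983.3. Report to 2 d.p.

At I = 7983.3: Q = 1034.595.
dQ/dI = 0.0602.
η = (dQ/dI)·(I/Q) = 0.0602 × (7983.3/1034.595) = 0.46.

0.46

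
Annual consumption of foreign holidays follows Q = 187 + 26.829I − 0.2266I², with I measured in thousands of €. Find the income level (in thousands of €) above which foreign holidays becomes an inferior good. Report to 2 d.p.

dQ/dI = 26.829 − 0.4532I.
The good is inferior where dQ/dI < 0. Setting dQ/dI = 0 gives I = 26.829 / 0.4532 = 59.20.

59.20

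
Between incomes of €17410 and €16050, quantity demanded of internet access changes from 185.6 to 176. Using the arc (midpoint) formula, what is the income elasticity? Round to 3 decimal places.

ΔQ = 176 − 185.6 = -9.6; midpoint Q̄ = (185.6 + 176)/2 = 180.8.
ΔI = 16050 − 17410 = -1360; midpoint Ī = (17410 + 16050)/2 = 16730.
η = (ΔQ/Q̄) ÷ (ΔI/Ī) = (-9.6/180.8) ÷ (-1360/16730) = 0.653.

0.653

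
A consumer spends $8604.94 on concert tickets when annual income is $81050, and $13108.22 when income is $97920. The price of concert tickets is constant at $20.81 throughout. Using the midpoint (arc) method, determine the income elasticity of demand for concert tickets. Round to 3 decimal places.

With a constant price, Q₁ = 8604.94/20.81 = 413.500 and Q₂ = 13108.22/20.81 = 629.900 (equivalently, work directly with expenditure since P cancels).
Midpoint %ΔQ = (13108.22 − 8604.94)/10856.58 = 0.41480; midpoint %ΔI = (97920 − 81050)/89485 = 0.18852.
η = 0.41480 / 0.18852 = 2.200.

2.200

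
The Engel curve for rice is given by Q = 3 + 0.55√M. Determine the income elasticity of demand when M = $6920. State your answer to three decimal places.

At M = 6920: Q = 48.753.
dQ/dM = 0.55/(2√M) = 0.00330582 at this income.
η = (dQ/dM)·(M/Q) = 0.00330582 × (6920/48.753) = 0.469.

0.469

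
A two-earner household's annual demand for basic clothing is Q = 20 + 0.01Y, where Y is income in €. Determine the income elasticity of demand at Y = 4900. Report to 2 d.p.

0.71

At Y = 4900: Q = 69.000.
dQ/dY = 0.01.
η = (dQ/dY)·(Y/Q) = 0.01 × (4900/69.000) = 0.71.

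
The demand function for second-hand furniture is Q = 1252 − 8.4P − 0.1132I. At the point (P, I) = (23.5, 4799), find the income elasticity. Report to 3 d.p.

-1.062

At P = 23.5, I = 4799: Q = 511.353.
Holding P constant, ∂Q/∂I = −0.1132.
η_I = (∂Q/∂I)·(I/Q) = -0.1132 × (4799/511.353) = -1.062.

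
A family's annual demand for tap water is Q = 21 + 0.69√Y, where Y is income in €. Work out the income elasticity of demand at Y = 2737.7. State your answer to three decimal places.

0.316

At Y = 2737.7: Q = 57.103.
dQ/dY = 0.69/(2√Y) = 0.00659365 at this income.
η = (dQ/dY)·(Y/Q) = 0.00659365 × (2737.7/57.103) = 0.316.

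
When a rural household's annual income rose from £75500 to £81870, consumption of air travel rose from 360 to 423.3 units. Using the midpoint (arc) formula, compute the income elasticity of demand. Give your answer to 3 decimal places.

ΔQ = 423.3 − 360 = 63.3; midpoint Q̄ = (360 + 423.3)/2 = 391.65.
ΔI = 81870 − 75500 = 6370; midpoint Ī = (75500 + 81870)/2 = 78685.
η = (ΔQ/Q̄) ÷ (ΔI/Ī) = (63.3/391.65) ÷ (6370/78685) = 1.996.

1.996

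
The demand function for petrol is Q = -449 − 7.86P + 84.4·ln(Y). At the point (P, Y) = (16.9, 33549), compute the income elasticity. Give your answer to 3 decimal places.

At P = 16.9, Y = 33549: Q = 297.678.
Holding P constant, ∂Q/∂Y = 84.4/Y = 0.00251572.
η_Y = (∂Q/∂Y)·(Y/Q) = 0.00251572 × (33549/297.678) = 0.284.

0.284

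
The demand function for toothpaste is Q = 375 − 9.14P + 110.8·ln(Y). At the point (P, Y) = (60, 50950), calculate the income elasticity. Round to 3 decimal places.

0.108

At P = 60, Y = 50950: Q = 1027.517.
Holding P constant, ∂Q/∂Y = 110.8/Y = 0.00217468.
η_Y = (∂Q/∂Y)·(Y/Q) = 0.00217468 × (50950/1027.517) = 0.108.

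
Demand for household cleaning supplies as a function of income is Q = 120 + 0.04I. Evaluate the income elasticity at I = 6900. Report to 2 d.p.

At I = 6900: Q = 396.000.
dQ/dI = 0.04.
η = (dQ/dI)·(I/Q) = 0.04 × (6900/396.000) = 0.70.

0.70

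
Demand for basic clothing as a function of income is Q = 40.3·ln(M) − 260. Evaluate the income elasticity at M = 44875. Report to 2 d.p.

0.23

At M = 44875: Q = 171.679.
dQ/dM = 40.3/M = 0.00089805 at this income.
η = (dQ/dM)·(M/Q) = 0.00089805 × (44875/171.679) = 0.23.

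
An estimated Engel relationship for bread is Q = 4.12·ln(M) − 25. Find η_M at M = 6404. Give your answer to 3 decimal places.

At M = 6404: Q = 11.110.
dQ/dM = 4.12/M = 0.000643348 at this income.
η = (dQ/dM)·(M/Q) = 0.000643348 × (6404/11.110) = 0.371.

0.371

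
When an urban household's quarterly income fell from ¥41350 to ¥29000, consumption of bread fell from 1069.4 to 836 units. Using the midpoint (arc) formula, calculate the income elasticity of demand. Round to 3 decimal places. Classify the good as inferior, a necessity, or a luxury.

ΔQ = 836 − 1069.4 = -233.4; midpoint Q̄ = (1069.4 + 836)/2 = 952.7.
ΔI = 29000 − 41350 = -12350; midpoint Ī = (41350 + 29000)/2 = 35175.
η = (ΔQ/Q̄) ÷ (ΔI/Ī) = (-233.4/952.7) ÷ (-12350/35175) = 0.698.
0 < η < 1 ⇒ necessity.

0.698 (necessity)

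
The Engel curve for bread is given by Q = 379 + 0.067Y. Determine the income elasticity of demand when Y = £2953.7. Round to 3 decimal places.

At Y = 2953.7: Q = 576.898.
dQ/dY = 0.067.
η = (dQ/dY)·(Y/Q) = 0.067 × (2953.7/576.898) = 0.343.

0.343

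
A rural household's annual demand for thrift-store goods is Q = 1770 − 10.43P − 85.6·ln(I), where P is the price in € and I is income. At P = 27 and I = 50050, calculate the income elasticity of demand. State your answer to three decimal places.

-0.152

At P = 27, I = 50050: Q = 562.131.
Holding P constant, ∂Q/∂I = -85.6/I = -0.00171029.
η_I = (∂Q/∂I)·(I/Q) = -0.00171029 × (50050/562.131) = -0.152.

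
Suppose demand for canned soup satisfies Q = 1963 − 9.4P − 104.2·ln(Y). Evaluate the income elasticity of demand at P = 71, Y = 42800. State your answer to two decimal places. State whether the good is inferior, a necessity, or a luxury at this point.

At P = 71, Y = 42800: Q = 184.381.
Holding P constant, ∂Q/∂Y = -104.2/Y = -0.00243458.
η_Y = (∂Q/∂Y)·(Y/Q) = -0.00243458 × (42800/184.381) = -0.57.
Since η < 0, this is an inferior good.

-0.57 (inferior good)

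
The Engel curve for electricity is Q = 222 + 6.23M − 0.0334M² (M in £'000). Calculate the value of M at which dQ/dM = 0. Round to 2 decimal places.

93.26

dQ/dM = 6.23 − 0.0668M.
The good is inferior where dQ/dM < 0. Setting dQ/dM = 0 gives M = 6.23 / 0.0668 = 93.26.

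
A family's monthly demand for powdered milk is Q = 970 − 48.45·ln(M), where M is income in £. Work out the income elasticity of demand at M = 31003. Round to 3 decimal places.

At M = 31003: Q = 468.938.
dQ/dM = -48.45/M = -0.00156275 at this income.
η = (dQ/dM)·(M/Q) = -0.00156275 × (31003/468.938) = -0.103.

-0.103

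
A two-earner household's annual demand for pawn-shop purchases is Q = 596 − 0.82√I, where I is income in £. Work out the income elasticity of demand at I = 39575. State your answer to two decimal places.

-0.19

At I = 39575: Q = 432.874.
dQ/dI = -0.82/(2√I) = -0.00206098 at this income.
η = (dQ/dI)·(I/Q) = -0.00206098 × (39575/432.874) = -0.19.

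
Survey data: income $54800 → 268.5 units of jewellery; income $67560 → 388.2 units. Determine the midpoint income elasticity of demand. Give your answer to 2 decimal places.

ΔQ = 388.2 − 268.5 = 119.7; midpoint Q̄ = (268.5 + 388.2)/2 = 328.35.
ΔI = 67560 − 54800 = 12760; midpoint Ī = (54800 + 67560)/2 = 61180.
η = (ΔQ/Q̄) ÷ (ΔI/Ī) = (119.7/328.35) ÷ (12760/61180) = 1.75.

1.75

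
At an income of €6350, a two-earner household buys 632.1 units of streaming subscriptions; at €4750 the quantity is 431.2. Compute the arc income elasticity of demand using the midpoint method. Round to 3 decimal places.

ΔQ = 431.2 − 632.1 = -200.9; midpoint Q̄ = (632.1 + 431.2)/2 = 531.65.
ΔI = 4750 − 6350 = -1600; midpoint Ī = (6350 + 4750)/2 = 5550.
η = (ΔQ/Q̄) ÷ (ΔI/Ī) = (-200.9/531.65) ÷ (-1600/5550) = 1.311.

1.311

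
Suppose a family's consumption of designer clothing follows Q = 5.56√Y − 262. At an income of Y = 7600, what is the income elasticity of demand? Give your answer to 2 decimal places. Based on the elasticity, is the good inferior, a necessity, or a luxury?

1.09 (luxury)

At Y = 7600: Q = 222.710.
dQ/dY = 5.56/(2√Y) = 0.0318888 at this income.
η = (dQ/dY)·(Y/Q) = 0.0318888 × (7600/222.710) = 1.09.
Since η > 1, the good is a luxury.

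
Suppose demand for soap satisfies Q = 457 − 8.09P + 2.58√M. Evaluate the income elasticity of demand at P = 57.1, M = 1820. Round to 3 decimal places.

0.523

At P = 57.1, M = 1820: Q = 105.128.
Holding P constant, ∂Q/∂M = 2.58/(2√M) = 0.0302381.
η_M = (∂Q/∂M)·(M/Q) = 0.0302381 × (1820/105.128) = 0.523.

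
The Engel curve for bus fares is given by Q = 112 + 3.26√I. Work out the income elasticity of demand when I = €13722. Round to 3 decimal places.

0.387

At I = 13722: Q = 493.879.
dQ/dI = 3.26/(2√I) = 0.0139149 at this income.
η = (dQ/dI)·(I/Q) = 0.0139149 × (13722/493.879) = 0.387.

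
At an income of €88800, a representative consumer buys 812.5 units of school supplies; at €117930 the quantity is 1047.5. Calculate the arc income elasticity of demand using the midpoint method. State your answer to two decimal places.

ΔQ = 1047.5 − 812.5 = 235; midpoint Q̄ = (812.5 + 1047.5)/2 = 930.
ΔI = 117930 − 88800 = 29130; midpoint Ī = (88800 + 117930)/2 = 103365.
η = (ΔQ/Q̄) ÷ (ΔI/Ī) = (235/930) ÷ (29130/103365) = 0.90.

0.90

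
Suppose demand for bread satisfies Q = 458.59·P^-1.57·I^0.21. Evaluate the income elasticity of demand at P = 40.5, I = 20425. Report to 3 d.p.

0.210

For a multiplicative demand Q = A·P^α·I^β, the income elasticity is β everywhere.
Here β = 0.21, so η = 0.210.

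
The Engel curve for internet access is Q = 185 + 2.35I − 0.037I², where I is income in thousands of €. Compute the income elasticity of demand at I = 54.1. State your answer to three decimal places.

-0.439

At I = 54.1: Q = 203.8430.
dQ/dI = 2.35 − 0.074I = -1.65340.
η = (dQ/dI)·(I/Q) = -1.65340 × (54.1/203.8430) = -0.439.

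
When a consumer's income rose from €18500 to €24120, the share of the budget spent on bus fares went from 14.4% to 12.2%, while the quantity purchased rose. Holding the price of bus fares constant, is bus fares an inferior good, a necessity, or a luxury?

necessity

Quantity rises but the budget share falls as income rises, so 0 < η < 1.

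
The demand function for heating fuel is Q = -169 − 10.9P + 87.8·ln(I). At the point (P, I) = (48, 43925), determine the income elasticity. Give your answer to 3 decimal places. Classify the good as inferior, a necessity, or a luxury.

At P = 48, I = 43925: Q = 246.403.
Holding P constant, ∂Q/∂I = 87.8/I = 0.00199886.
η_I = (∂Q/∂I)·(I/Q) = 0.00199886 × (43925/246.403) = 0.356.
Since 0 < η < 1, this is a necessity.

0.356 (necessity)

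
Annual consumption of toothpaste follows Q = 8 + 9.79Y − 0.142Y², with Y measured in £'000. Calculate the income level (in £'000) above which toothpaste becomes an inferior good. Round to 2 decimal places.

dQ/dY = 9.79 − 0.284Y.
The good is inferior where dQ/dY < 0. Setting dQ/dY = 0 gives Y = 9.79 / 0.284 = 34.47.

34.47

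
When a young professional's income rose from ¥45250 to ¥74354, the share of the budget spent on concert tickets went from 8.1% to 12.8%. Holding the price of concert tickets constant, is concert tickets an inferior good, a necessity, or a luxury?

luxury

The budget share rises as income rises, so η > 1.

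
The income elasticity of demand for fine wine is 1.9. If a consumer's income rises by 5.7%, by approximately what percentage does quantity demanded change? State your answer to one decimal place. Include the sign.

10.8%

%ΔQ ≈ η × %ΔI = 1.9 × 5.7% = 10.8%.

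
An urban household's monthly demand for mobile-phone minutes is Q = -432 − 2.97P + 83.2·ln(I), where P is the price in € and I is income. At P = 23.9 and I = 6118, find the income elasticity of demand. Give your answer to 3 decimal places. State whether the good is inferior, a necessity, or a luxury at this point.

0.374 (necessity)

At P = 23.9, I = 6118: Q = 222.437.
Holding P constant, ∂Q/∂I = 83.2/I = 0.0135992.
η_I = (∂Q/∂I)·(I/Q) = 0.0135992 × (6118/222.437) = 0.374.
Since 0 < η < 1, this is a necessity.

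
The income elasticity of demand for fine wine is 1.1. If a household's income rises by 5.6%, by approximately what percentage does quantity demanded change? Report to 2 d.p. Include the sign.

%ΔQ ≈ η × %ΔI = 1.1 × 5.6% = 6.16%.

6.16%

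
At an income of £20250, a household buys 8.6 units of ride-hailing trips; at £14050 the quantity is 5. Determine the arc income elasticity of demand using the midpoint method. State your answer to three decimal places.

ΔQ = 5 − 8.6 = -3.6; midpoint Q̄ = (8.6 + 5)/2 = 6.8.
ΔI = 14050 − 20250 = -6200; midpoint Ī = (20250 + 14050)/2 = 17150.
η = (ΔQ/Q̄) ÷ (ΔI/Ī) = (-3.6/6.8) ÷ (-6200/17150) = 1.464.

1.464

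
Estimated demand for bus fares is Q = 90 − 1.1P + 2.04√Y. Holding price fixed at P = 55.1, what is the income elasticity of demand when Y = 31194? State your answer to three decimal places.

At P = 55.1, Y = 31194: Q = 389.691.
Holding P constant, ∂Q/∂Y = 2.04/(2√Y) = 0.00577517.
η_Y = (∂Q/∂Y)·(Y/Q) = 0.00577517 × (31194/389.691) = 0.462.

0.462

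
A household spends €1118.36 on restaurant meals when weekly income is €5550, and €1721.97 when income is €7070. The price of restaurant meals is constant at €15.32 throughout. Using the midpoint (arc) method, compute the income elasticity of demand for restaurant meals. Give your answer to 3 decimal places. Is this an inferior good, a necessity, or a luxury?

1.764 (luxury)

With a constant price, Q₁ = 1118.36/15.32 = 73.000 and Q₂ = 1721.97/15.32 = 112.400 (equivalently, work directly with expenditure since P cancels).
Midpoint %ΔQ = (1721.97 − 1118.36)/1420.17 = 0.42503; midpoint %ΔI = (7070 − 5550)/6310 = 0.24089.
η = 0.42503 / 0.24089 = 1.764.
η > 1 ⇒ luxury.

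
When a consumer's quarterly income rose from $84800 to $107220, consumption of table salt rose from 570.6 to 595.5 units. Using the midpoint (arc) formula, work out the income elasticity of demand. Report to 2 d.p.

0.18

ΔQ = 595.5 − 570.6 = 24.9; midpoint Q̄ = (570.6 + 595.5)/2 = 583.05.
ΔI = 107220 − 84800 = 22420; midpoint Ī = (84800 + 107220)/2 = 96010.
η = (ΔQ/Q̄) ÷ (ΔI/Ī) = (24.9/583.05) ÷ (22420/96010) = 0.18.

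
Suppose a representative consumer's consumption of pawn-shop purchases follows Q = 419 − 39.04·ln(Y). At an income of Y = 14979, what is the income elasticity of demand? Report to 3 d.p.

-0.894

At Y = 14979: Q = 43.654.
dQ/dY = -39.04/Y = -0.00260632 at this income.
η = (dQ/dY)·(Y/Q) = -0.00260632 × (14979/43.654) = -0.894.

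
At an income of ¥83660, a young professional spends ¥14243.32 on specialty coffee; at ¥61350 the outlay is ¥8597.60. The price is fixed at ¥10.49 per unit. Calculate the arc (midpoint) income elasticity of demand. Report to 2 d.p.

1.61

With a constant price, Q₁ = 14243.32/10.49 = 1357.800 and Q₂ = 8597.60/10.49 = 819.600 (equivalently, work directly with expenditure since P cancels).
Midpoint %ΔQ = (8597.60 − 14243.32)/11420.46 = -0.49435; midpoint %ΔI = (61350 − 83660)/72505 = -0.30770.
η = -0.49435 / -0.30770 = 1.61.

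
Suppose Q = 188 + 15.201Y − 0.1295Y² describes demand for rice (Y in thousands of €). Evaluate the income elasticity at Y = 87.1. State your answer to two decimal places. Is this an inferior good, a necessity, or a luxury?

At Y = 87.1: Q = 529.5670.
dQ/dY = 15.201 − 0.259Y = -7.35790.
η = (dQ/dY)·(Y/Q) = -7.35790 × (87.1/529.5670) = -1.21.
η < 0 ⇒ inferior good.

-1.21 (inferior good)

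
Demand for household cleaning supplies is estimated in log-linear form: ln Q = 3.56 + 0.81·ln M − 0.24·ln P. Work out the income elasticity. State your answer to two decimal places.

0.81

In a log-linear demand, the coefficient on ln M is the income elasticity.
So η = 0.81.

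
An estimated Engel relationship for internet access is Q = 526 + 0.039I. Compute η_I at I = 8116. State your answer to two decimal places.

At I = 8116: Q = 842.524.
dQ/dI = 0.039.
η = (dQ/dI)·(I/Q) = 0.039 × (8116/842.524) = 0.38.

0.38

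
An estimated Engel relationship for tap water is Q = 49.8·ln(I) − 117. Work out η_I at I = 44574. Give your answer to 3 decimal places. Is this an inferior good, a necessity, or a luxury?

0.120 (necessity)

At I = 44574: Q = 416.104.
dQ/dI = 49.8/I = 0.00111724 at this income.
η = (dQ/dI)·(I/Q) = 0.00111724 × (44574/416.104) = 0.120.
Since 0 < η < 1, the good is a necessity.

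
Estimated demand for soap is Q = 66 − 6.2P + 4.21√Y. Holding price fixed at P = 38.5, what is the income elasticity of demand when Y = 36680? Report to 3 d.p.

0.636

At P = 38.5, Y = 36680: Q = 633.600.
Holding P constant, ∂Q/∂Y = 4.21/(2√Y) = 0.010991.
η_Y = (∂Q/∂Y)·(Y/Q) = 0.010991 × (36680/633.600) = 0.636.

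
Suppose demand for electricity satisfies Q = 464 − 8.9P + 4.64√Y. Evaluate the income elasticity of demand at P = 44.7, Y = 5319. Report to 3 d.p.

At P = 44.7, Y = 5319: Q = 404.572.
Holding P constant, ∂Q/∂Y = 4.64/(2√Y) = 0.0318107.
η_Y = (∂Q/∂Y)·(Y/Q) = 0.0318107 × (5319/404.572) = 0.418.

0.418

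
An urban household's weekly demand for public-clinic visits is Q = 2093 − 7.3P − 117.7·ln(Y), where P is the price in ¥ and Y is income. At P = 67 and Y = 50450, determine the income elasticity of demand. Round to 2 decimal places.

At P = 67, Y = 50450: Q = 329.358.
Holding P constant, ∂Q/∂Y = -117.7/Y = -0.002333.
η_Y = (∂Q/∂Y)·(Y/Q) = -0.002333 × (50450/329.358) = -0.36.

-0.36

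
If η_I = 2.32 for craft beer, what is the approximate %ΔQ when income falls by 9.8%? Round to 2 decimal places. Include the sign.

-22.74%

%ΔQ ≈ η × %ΔI = 2.32 × (-9.8%) = -22.74%.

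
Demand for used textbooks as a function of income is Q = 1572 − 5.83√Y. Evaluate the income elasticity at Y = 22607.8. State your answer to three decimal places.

At Y = 22607.8: Q = 695.408.
dQ/dY = -5.83/(2√Y) = -0.0193869 at this income.
η = (dQ/dY)·(Y/Q) = -0.0193869 × (22607.8/695.408) = -0.630.

-0.630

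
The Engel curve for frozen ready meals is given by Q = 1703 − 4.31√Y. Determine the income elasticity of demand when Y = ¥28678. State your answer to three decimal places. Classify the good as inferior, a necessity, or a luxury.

At Y = 28678: Q = 973.120.
dQ/dY = -4.31/(2√Y) = -0.0127254 at this income.
η = (dQ/dY)·(Y/Q) = -0.0127254 × (28678/973.120) = -0.375.
Since η < 0, the good is an inferior good.

-0.375 (inferior good)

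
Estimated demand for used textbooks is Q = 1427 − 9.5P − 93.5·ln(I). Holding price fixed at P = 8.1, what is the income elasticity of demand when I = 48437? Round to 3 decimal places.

-0.274

At P = 8.1, I = 48437: Q = 341.370.
Holding P constant, ∂Q/∂I = -93.5/I = -0.00193034.
η_I = (∂Q/∂I)·(I/Q) = -0.00193034 × (48437/341.370) = -0.274.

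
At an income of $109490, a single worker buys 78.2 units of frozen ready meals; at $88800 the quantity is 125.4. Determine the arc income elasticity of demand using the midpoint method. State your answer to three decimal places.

-2.222

ΔQ = 125.4 − 78.2 = 47.2; midpoint Q̄ = (78.2 + 125.4)/2 = 101.8.
ΔI = 88800 − 109490 = -20690; midpoint Ī = (109490 + 88800)/2 = 99145.
η = (ΔQ/Q̄) ÷ (ΔI/Ī) = (47.2/101.8) ÷ (-20690/99145) = -2.222.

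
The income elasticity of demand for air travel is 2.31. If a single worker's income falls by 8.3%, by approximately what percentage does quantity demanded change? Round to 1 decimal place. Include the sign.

%ΔQ ≈ η × %ΔI = 2.31 × (-8.3%) = -19.2%.

-19.2%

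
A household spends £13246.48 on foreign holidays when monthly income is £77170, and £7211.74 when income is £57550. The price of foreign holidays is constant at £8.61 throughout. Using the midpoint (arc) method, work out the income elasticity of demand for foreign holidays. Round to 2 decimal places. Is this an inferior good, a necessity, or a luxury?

2.03 (luxury)

With a constant price, Q₁ = 13246.48/8.61 = 1538.499 and Q₂ = 7211.74/8.61 = 837.600 (equivalently, work directly with expenditure since P cancels).
Midpoint %ΔQ = (7211.74 − 13246.48)/10229.11 = -0.58996; midpoint %ΔI = (57550 − 77170)/67360 = -0.29127.
η = -0.58996 / -0.29127 = 2.03.
η > 1 ⇒ luxury.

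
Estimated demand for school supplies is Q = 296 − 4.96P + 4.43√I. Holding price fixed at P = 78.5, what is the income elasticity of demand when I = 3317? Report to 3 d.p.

At P = 78.5, I = 3317: Q = 161.779.
Holding P constant, ∂Q/∂I = 4.43/(2√I) = 0.0384593.
η_I = (∂Q/∂I)·(I/Q) = 0.0384593 × (3317/161.779) = 0.789.

0.789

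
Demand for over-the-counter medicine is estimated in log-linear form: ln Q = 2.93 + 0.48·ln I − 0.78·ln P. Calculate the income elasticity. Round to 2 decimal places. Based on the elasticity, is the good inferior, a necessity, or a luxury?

In a log-linear demand, the coefficient on ln I is the income elasticity.
So η = 0.48.
0 < η < 1 ⇒ necessity.

0.48 (necessity)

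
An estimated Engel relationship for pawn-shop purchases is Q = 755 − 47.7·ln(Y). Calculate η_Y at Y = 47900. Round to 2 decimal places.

-0.20

At Y = 47900: Q = 240.943.
dQ/dY = -47.7/Y = -0.000995825 at this income.
η = (dQ/dY)·(Y/Q) = -0.000995825 × (47900/240.943) = -0.20.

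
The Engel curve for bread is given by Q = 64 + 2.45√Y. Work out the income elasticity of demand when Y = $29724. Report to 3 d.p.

At Y = 29724: Q = 486.396.
dQ/dY = 2.45/(2√Y) = 0.0071053 at this income.
η = (dQ/dY)·(Y/Q) = 0.0071053 × (29724/486.396) = 0.434.

0.434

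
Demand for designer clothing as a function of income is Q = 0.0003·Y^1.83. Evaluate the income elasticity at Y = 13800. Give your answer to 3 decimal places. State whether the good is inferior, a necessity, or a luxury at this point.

1.830 (luxury)

For Q = A·Y^β the income elasticity is constant and equal to β.
Here β = 1.83, so η = 1.830.
Since η > 1, the good is a luxury.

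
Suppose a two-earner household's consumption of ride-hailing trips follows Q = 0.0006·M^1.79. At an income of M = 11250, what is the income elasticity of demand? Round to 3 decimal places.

For Q = A·M^β the income elasticity is constant and equal to β.
Here β = 1.79, so η = 1.790.

1.790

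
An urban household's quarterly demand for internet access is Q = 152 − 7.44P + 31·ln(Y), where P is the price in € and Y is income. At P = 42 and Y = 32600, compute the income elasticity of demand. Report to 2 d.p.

At P = 42, Y = 32600: Q = 161.674.
Holding P constant, ∂Q/∂Y = 31/Y = 0.00095092.
η_Y = (∂Q/∂Y)·(Y/Q) = 0.00095092 × (32600/161.674) = 0.19.

0.19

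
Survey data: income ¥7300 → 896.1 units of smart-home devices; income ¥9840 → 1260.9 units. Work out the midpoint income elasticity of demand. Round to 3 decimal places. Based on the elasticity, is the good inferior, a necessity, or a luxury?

1.141 (luxury)

ΔQ = 1260.9 − 896.1 = 364.8; midpoint Q̄ = (896.1 + 1260.9)/2 = 1078.5.
ΔI = 9840 − 7300 = 2540; midpoint Ī = (7300 + 9840)/2 = 8570.
η = (ΔQ/Q̄) ÷ (ΔI/Ī) = (364.8/1078.5) ÷ (2540/8570) = 1.141.
η > 1 ⇒ luxury.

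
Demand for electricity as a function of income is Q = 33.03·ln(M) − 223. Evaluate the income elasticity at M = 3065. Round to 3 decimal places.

0.783

At M = 3065: Q = 42.158.
dQ/dM = 33.03/M = 0.0107765 at this income.
η = (dQ/dM)·(M/Q) = 0.0107765 × (3065/42.158) = 0.783.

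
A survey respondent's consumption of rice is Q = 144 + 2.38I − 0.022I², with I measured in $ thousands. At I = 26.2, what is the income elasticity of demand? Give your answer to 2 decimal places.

0.17

At I = 26.2: Q = 191.2543.
dQ/dI = 2.38 − 0.044I = 1.22720.
η = (dQ/dI)·(I/Q) = 1.22720 × (26.2/191.2543) = 0.17.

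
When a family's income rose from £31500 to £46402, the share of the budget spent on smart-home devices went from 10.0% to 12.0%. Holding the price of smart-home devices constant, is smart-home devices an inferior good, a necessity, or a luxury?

The budget share rises as income rises, so η > 1.

luxury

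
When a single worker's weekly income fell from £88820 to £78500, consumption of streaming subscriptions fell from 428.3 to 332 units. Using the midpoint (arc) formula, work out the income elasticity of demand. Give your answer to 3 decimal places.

2.054

ΔQ = 332 − 428.3 = -96.3; midpoint Q̄ = (428.3 + 332)/2 = 380.15.
ΔI = 78500 − 88820 = -10320; midpoint Ī = (88820 + 78500)/2 = 83660.
η = (ΔQ/Q̄) ÷ (ΔI/Ī) = (-96.3/380.15) ÷ (-10320/83660) = 2.054.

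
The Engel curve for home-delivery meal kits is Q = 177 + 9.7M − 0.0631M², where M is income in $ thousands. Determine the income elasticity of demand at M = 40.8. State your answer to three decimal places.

0.397

At M = 40.8: Q = 467.7212.
dQ/dM = 9.7 − 0.1262M = 4.55104.
η = (dQ/dM)·(M/Q) = 4.55104 × (40.8/467.7212) = 0.397.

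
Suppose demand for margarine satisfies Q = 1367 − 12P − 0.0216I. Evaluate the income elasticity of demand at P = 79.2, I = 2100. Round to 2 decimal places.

At P = 79.2, I = 2100: Q = 371.240.
Holding P constant, ∂Q/∂I = −0.0216.
η_I = (∂Q/∂I)·(I/Q) = -0.0216 × (2100/371.240) = -0.12.

-0.12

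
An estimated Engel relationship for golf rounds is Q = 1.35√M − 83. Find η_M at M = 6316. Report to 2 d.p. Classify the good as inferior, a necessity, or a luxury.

2.21 (luxury)

At M = 6316: Q = 24.289.
dQ/dM = 1.35/(2√M) = 0.00849342 at this income.
η = (dQ/dM)·(M/Q) = 0.00849342 × (6316/24.289) = 2.21.
Since η > 1, the good is a luxury.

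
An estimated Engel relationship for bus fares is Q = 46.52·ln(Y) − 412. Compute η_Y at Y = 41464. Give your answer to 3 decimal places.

At Y = 41464: Q = 82.628.
dQ/dY = 46.52/Y = 0.00112194 at this income.
η = (dQ/dY)·(Y/Q) = 0.00112194 × (41464/82.628) = 0.563.

0.563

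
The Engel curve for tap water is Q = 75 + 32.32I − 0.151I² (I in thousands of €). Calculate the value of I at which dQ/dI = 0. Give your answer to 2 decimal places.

107.02

dQ/dI = 32.32 − 0.302I.
The good is inferior where dQ/dI < 0. Setting dQ/dI = 0 gives I = 32.32 / 0.302 = 107.02.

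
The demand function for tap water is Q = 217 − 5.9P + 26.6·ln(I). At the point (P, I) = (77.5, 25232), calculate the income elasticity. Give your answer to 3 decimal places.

At P = 77.5, I = 25232: Q = 29.364.
Holding P constant, ∂Q/∂I = 26.6/I = 0.00105422.
η_I = (∂Q/∂I)·(I/Q) = 0.00105422 × (25232/29.364) = 0.906.

0.906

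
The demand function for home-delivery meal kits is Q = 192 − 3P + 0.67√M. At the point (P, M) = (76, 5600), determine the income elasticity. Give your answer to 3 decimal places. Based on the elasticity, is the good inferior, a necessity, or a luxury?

At P = 76, M = 5600: Q = 14.138.
Holding P constant, ∂Q/∂M = 0.67/(2√M) = 0.00447663.
η_M = (∂Q/∂M)·(M/Q) = 0.00447663 × (5600/14.138) = 1.773.
Since η > 1, this is a luxury.

1.773 (luxury)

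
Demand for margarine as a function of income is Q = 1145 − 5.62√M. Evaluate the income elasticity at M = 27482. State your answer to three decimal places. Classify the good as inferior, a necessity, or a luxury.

-2.184 (inferior good)

At M = 27482: Q = 213.333.
dQ/dM = -5.62/(2√M) = -0.0169505 at this income.
η = (dQ/dM)·(M/Q) = -0.0169505 × (27482/213.333) = -2.184.
Since η < 0, the good is an inferior good.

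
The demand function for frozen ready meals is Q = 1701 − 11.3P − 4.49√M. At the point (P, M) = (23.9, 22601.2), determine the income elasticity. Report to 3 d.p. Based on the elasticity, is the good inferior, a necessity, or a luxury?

At P = 23.9, M = 22601.2: Q = 755.917.
Holding P constant, ∂Q/∂M = -4.49/(2√M) = -0.0149331.
η_M = (∂Q/∂M)·(M/Q) = -0.0149331 × (22601.2/755.917) = -0.446.
Since η < 0, this is an inferior good.

-0.446 (inferior good)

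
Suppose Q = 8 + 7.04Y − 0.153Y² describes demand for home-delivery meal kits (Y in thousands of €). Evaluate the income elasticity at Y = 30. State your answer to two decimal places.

At Y = 30: Q = 81.5000.
dQ/dY = 7.04 − 0.306Y = -2.14000.
η = (dQ/dY)·(Y/Q) = -2.14000 × (30/81.5000) = -0.79.

-0.79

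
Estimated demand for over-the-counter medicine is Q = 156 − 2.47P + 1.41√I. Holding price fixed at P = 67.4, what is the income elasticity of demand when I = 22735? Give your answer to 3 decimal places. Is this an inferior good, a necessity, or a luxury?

At P = 67.4, I = 22735: Q = 202.124.
Holding P constant, ∂Q/∂I = 1.41/(2√I) = 0.00467565.
η_I = (∂Q/∂I)·(I/Q) = 0.00467565 × (22735/202.124) = 0.526.
Since 0 < η < 1, this is a necessity.

0.526 (necessity)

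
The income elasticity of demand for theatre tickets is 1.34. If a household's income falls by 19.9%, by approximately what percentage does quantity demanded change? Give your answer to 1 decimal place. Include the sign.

%ΔQ ≈ η × %ΔI = 1.34 × (-19.9%) = -26.7%.

-26.7%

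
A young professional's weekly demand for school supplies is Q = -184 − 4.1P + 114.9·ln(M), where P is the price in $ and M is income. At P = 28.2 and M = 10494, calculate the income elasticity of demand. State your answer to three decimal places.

At P = 28.2, M = 10494: Q = 764.188.
Holding P constant, ∂Q/∂M = 114.9/M = 0.0109491.
η_M = (∂Q/∂M)·(M/Q) = 0.0109491 × (10494/764.188) = 0.150.

0.150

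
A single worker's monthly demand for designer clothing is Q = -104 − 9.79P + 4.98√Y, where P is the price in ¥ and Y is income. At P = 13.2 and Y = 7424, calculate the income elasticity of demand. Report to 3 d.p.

1.095

At P = 13.2, Y = 7424: Q = 195.862.
Holding P constant, ∂Q/∂Y = 4.98/(2√Y) = 0.0288988.
η_Y = (∂Q/∂Y)·(Y/Q) = 0.0288988 × (7424/195.862) = 1.095.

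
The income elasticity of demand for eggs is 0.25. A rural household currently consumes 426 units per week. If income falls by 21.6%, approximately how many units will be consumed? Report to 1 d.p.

403.0

%ΔQ ≈ η × %ΔI = 0.25 × (-21.6%) = -5.4%.
New Q ≈ 426 × (1 − 0.054) = 403.0.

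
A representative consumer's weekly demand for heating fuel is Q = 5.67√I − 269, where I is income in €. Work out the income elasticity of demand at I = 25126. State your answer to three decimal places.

At I = 25126: Q = 629.762.
dQ/dI = 5.67/(2√I) = 0.0178851 at this income.
η = (dQ/dI)·(I/Q) = 0.0178851 × (25126/629.762) = 0.714.

0.714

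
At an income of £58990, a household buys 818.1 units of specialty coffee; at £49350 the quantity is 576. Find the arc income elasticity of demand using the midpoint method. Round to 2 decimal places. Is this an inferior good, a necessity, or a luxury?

1.95 (luxury)

ΔQ = 576 − 818.1 = -242.1; midpoint Q̄ = (818.1 + 576)/2 = 697.05.
ΔI = 49350 − 58990 = -9640; midpoint Ī = (58990 + 49350)/2 = 54170.
η = (ΔQ/Q̄) ÷ (ΔI/Ī) = (-242.1/697.05) ÷ (-9640/54170) = 1.95.
η > 1 ⇒ luxury.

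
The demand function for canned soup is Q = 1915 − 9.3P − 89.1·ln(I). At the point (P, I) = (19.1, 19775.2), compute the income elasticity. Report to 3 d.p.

-0.104

At P = 19.1, I = 19775.2: Q = 855.976.
Holding P constant, ∂Q/∂I = -89.1/I = -0.00450564.
η_I = (∂Q/∂I)·(I/Q) = -0.00450564 × (19775.2/855.976) = -0.104.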